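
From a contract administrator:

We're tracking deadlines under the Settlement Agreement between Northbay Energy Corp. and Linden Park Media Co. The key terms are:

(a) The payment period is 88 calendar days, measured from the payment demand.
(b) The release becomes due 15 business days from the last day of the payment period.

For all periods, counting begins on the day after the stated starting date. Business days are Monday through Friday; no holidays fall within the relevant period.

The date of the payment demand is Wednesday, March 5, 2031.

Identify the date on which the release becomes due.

June 20, 2031

The last day of the payment period: March 5, 2031 + 88 days = June 1, 2031.
The date on which the release becomes due: 15 business days after Sunday, June 1, 2031, skipping weekends — Jun 2, Jun 3, Jun 4, Jun 5, …, Jun 18, Jun 19, Jun 20 — lands on Friday, June 20, 2031.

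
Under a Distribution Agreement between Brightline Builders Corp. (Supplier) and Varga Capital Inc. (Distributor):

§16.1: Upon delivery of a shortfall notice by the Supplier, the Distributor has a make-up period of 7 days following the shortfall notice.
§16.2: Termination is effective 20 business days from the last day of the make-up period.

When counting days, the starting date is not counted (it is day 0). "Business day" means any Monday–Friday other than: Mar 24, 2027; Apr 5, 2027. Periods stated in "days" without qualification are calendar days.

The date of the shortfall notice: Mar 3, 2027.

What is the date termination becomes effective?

Apr 9, 2027

Adding 7 calendar days to Mar 3, 2027 gives Mar 10, 2027, which is the last day of the make-up period.
The date termination becomes effective: counting 20 business days from Wednesday, Mar 10, 2027 (Mar 11, Mar 12, Mar 15, Mar 16, …, Apr 7, Apr 8, Apr 9, skipping weekends and the listed holidays on Mar 24, Apr 5) reaches Friday, Apr 9, 2027.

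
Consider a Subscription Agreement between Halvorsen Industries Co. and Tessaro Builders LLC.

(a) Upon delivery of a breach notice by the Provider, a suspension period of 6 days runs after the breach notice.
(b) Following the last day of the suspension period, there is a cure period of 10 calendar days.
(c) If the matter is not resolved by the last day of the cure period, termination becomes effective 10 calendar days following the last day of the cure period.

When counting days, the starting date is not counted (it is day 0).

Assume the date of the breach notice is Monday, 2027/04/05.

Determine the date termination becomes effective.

Adding 6 calendar days to 2027/04/05 gives 2027/04/11, which is the last day of the suspension period.
The last day of the cure period: 2027/04/11 + 10 days = 2027/04/21.
The date termination becomes effective: 10 calendar days after 2027/04/21 is 2027/05/01.

2027/05/01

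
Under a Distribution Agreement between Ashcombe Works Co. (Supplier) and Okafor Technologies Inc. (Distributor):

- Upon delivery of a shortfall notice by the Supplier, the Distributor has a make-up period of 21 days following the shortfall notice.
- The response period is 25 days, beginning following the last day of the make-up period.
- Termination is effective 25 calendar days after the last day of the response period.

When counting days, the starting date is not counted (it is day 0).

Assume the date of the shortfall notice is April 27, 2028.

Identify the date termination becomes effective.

The last day of the make-up period: 21 calendar days after April 27, 2028 is May 18, 2028.
The last day of the response period: May 18, 2028 + 25 days = June 12, 2028.
Adding 25 calendar days to June 12, 2028 gives July 7, 2028, which is the date termination becomes effective.

July 7, 2028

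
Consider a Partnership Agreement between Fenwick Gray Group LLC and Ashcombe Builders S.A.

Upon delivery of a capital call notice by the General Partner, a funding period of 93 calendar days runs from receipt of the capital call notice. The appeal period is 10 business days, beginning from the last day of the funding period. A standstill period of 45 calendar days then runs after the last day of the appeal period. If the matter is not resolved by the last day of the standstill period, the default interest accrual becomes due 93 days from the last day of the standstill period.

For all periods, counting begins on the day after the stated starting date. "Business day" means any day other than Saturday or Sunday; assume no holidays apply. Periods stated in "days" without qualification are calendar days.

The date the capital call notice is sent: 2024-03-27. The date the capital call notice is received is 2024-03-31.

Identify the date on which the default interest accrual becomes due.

Adding 93 calendar days to 2024-03-31 gives 2024-07-02, which is the last day of the funding period.
The last day of the appeal period: counting 10 business days from Tuesday, 2024-07-02 (Jul 3, Jul 4, Jul 5, Jul 8, Jul 9, Jul 10, Jul 11, Jul 12, Jul 15, Jul 16, skipping weekends) reaches Tuesday, 2024-07-16.
The last day of the standstill period: 45 calendar days after 2024-07-16 is 2024-08-30.
The date on which the default interest accrual becomes due: 2024-08-30 + 93 days = 2024-12-01.

2024-12-01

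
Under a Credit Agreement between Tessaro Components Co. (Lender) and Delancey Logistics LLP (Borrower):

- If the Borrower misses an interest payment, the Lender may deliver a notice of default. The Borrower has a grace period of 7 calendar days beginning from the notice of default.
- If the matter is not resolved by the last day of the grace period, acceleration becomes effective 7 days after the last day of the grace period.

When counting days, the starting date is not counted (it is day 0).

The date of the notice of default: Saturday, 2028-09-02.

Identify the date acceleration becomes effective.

2028-09-16

The last day of the grace period: 2028-09-02 + 7 days = 2028-09-09.
Adding 7 calendar days to 2028-09-09 gives 2028-09-16, which is the date acceleration becomes effective.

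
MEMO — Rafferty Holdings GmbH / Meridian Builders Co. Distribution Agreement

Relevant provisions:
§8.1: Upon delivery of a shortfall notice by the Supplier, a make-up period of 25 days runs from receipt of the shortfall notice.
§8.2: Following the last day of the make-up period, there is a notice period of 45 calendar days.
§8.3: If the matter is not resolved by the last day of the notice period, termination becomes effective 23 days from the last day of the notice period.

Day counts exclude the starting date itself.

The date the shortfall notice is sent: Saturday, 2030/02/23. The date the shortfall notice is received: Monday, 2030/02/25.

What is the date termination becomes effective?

The last day of the make-up period: 25 calendar days after 2030/02/25 is 2030/03/22.
The last day of the notice period: 45 calendar days after 2030/03/22 is 2030/05/06.
The date termination becomes effective: 2030/05/06 + 23 days = 2030/05/29.

2030/05/29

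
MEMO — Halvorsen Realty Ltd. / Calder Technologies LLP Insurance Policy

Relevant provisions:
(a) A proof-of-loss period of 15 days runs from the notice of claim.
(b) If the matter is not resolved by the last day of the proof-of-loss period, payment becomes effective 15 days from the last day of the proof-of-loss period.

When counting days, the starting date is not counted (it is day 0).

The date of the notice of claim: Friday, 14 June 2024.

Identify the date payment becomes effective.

14 July 2024

The last day of the proof-of-loss period: 14 June 2024 + 15 days = 29 June 2024.
The date payment becomes effective: 29 June 2024 + 15 days = 14 July 2024.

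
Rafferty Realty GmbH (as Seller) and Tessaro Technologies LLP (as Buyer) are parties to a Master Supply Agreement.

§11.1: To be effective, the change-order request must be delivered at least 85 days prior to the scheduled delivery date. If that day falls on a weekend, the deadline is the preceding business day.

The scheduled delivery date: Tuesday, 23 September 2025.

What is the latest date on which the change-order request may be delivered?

23 September 2025 minus 85 days is 30 June 2025. That is a Monday, so no adjustment is needed.

30 June 2025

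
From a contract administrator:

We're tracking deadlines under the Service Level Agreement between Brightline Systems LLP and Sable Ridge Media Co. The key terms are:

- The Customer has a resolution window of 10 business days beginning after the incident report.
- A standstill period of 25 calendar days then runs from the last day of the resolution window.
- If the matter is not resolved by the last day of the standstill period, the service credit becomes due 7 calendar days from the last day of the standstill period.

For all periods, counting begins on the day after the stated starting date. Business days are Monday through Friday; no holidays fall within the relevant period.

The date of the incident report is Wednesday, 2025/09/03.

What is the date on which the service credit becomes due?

2025/10/19

The last day of the resolution window: 10 business days after Wednesday, 2025/09/03, skipping weekends — Sep 4, Sep 5, Sep 8, Sep 9, Sep 10, Sep 11, Sep 12, Sep 15, Sep 16, Sep 17 — lands on Wednesday, 2025/09/17.
The last day of the standstill period: 2025/09/17 + 25 days = 2025/10/12.
The date on which the service credit becomes due: 7 calendar days after 2025/10/12 is 2025/10/19.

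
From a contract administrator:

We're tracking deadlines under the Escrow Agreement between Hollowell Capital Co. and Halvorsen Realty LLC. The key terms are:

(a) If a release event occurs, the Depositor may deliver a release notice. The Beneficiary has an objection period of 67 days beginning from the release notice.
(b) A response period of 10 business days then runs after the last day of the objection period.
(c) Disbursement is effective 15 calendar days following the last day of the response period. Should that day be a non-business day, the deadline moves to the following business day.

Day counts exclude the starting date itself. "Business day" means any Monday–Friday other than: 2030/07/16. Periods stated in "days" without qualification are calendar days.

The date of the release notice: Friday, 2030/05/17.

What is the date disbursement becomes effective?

Adding 67 calendar days to 2030/05/17 gives 2030/07/23, which is the last day of the objection period.
From Tuesday, 2030/07/23, 10 business days (Jul 24, Jul 25, Jul 26, Jul 29, Jul 30, Jul 31, Aug 1, Aug 2, Aug 5, Aug 6, skipping weekends) brings us to Tuesday, 2030/08/06, which is the last day of the response period.
The date disbursement becomes effective: 15 calendar days after 2030/08/06 is 2030/08/21. 2030/08/21 is a Wednesday and is not a listed holiday, so no roll-forward applies.

2030/08/21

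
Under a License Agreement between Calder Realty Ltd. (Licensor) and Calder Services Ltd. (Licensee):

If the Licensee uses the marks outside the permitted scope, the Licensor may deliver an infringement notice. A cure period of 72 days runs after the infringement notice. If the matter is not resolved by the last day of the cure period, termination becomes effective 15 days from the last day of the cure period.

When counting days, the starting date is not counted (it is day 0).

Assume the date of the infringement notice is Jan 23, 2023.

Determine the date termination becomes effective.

Adding 72 calendar days to Jan 23, 2023 gives Apr 5, 2023, which is the last day of the cure period.
The date termination becomes effective: Apr 5, 2023 + 15 days = Apr 20, 2023.

Apr 20, 2023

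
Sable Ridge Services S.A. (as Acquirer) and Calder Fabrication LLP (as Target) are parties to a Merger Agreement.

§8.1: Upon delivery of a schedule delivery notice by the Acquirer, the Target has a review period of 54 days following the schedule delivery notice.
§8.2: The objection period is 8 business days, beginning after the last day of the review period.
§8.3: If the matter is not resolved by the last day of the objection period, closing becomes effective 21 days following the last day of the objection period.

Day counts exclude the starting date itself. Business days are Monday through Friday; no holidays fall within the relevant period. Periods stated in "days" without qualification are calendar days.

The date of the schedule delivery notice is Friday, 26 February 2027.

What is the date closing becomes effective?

24 May 2027

The last day of the review period: 54 calendar days after 26 February 2027 is 21 April 2027.
The last day of the objection period: counting 8 business days from Wednesday, 21 April 2027 (Apr 22, Apr 23, Apr 26, Apr 27, Apr 28, Apr 29, Apr 30, May 3, skipping weekends) reaches Monday, 3 May 2027.
The date closing becomes effective: 3 May 2027 + 21 days = 24 May 2027.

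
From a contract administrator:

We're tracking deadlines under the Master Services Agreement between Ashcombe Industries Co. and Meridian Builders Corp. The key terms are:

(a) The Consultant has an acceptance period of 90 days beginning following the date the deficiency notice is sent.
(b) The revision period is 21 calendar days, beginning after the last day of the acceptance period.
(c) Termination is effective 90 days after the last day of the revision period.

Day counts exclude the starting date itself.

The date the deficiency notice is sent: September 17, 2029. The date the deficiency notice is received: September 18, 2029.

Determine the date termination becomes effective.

The last day of the acceptance period: 90 calendar days after September 17, 2029 is December 16, 2029.
The last day of the revision period: December 16, 2029 + 21 days = January 6, 2030.
The date termination becomes effective: 90 calendar days after January 6, 2030 is April 6, 2030.

April 6, 2030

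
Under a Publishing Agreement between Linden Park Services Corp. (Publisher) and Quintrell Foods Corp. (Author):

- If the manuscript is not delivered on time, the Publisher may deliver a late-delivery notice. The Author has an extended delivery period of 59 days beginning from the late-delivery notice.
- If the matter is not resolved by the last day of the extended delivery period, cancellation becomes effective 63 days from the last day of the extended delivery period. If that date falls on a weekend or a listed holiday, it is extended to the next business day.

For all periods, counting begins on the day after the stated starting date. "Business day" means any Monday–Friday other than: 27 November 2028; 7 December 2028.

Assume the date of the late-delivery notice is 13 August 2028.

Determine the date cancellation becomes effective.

Adding 59 calendar days to 13 August 2028 gives 11 October 2028, which is the last day of the extended delivery period.
The date cancellation becomes effective: 63 calendar days after 11 October 2028 is 13 December 2028. 13 December 2028 is a Wednesday and is not a listed holiday, so no roll-forward applies.

13 December 2028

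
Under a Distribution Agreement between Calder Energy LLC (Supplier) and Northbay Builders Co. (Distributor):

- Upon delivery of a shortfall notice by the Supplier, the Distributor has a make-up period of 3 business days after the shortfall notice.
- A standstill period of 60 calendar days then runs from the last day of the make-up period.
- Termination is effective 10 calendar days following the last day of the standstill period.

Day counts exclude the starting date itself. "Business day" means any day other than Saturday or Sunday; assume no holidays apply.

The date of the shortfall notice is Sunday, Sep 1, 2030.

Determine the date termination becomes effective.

Nov 13, 2030

From Sunday, Sep 1, 2030, 3 business days (Sep 2, Sep 3, Sep 4, skipping weekends) brings us to Wednesday, Sep 4, 2030, which is the last day of the make-up period.
Adding 60 calendar days to Sep 4, 2030 gives Nov 3, 2030, which is the last day of the standstill period.
The date termination becomes effective: Nov 3, 2030 + 10 days = Nov 13, 2030.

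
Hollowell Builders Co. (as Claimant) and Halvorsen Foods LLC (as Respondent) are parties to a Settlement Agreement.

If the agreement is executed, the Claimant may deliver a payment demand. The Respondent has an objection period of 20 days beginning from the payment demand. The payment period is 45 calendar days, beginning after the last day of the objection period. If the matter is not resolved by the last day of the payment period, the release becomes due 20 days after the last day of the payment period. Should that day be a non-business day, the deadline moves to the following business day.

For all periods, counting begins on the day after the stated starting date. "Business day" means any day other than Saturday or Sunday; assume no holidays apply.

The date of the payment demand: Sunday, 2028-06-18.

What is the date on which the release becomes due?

2028-09-11

The last day of the objection period: 2028-06-18 + 20 days = 2028-07-08.
The last day of the payment period: 45 calendar days after 2028-07-08 is 2028-08-22.
The date on which the release becomes due: 2028-08-22 + 20 days = 2028-09-11. 2028-09-11 is a Monday, so no roll-forward applies.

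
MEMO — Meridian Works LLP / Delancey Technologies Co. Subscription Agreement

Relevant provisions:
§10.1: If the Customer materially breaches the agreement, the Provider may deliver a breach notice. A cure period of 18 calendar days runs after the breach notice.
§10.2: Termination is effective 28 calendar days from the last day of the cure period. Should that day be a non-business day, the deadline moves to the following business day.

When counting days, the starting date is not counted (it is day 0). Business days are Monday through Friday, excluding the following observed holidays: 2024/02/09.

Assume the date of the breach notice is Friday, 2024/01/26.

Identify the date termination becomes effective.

2024/03/12

Adding 18 calendar days to 2024/01/26 gives 2024/02/13, which is the last day of the cure period.
The date termination becomes effective: 2024/02/13 + 28 days = 2024/03/12. 2024/03/12 is a Tuesday and is not a listed holiday, so no roll-forward applies.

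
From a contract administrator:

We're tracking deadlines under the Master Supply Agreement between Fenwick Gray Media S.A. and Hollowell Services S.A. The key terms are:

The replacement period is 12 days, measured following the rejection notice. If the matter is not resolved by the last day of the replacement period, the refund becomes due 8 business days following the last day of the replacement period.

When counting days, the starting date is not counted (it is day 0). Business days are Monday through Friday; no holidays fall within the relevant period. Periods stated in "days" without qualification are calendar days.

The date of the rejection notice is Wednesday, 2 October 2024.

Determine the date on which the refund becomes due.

The last day of the replacement period: 2 October 2024 + 12 days = 14 October 2024.
The date on which the refund becomes due: counting 8 business days from Monday, 14 October 2024 (Oct 15, Oct 16, Oct 17, Oct 18, Oct 21, Oct 22, Oct 23, Oct 24, skipping weekends) reaches Thursday, 24 October 2024.

24 October 2024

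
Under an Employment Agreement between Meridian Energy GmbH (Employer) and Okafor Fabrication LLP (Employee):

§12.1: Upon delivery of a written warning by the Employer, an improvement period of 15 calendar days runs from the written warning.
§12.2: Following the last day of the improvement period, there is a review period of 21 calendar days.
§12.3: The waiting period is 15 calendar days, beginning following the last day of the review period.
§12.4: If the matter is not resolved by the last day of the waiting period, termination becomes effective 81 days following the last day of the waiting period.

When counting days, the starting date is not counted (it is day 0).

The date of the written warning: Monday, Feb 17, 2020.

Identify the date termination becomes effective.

The last day of the improvement period: 15 calendar days after Feb 17, 2020 is Mar 3, 2020.
The last day of the review period: Mar 3, 2020 + 21 days = Mar 24, 2020.
The last day of the waiting period: Mar 24, 2020 + 15 days = Apr 8, 2020.
Adding 81 calendar days to Apr 8, 2020 gives Jun 28, 2020, which is the date termination becomes effective.

Jun 28, 2020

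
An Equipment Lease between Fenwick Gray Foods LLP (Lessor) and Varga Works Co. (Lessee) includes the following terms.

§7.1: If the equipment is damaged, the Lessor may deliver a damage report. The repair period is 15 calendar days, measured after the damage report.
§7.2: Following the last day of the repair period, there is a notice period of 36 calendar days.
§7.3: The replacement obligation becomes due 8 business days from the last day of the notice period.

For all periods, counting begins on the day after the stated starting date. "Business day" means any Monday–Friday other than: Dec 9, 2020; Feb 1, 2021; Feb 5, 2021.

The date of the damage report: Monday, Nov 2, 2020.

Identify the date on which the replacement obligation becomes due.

The last day of the repair period: Nov 2, 2020 + 15 days = Nov 17, 2020.
Adding 36 calendar days to Nov 17, 2020 gives Dec 23, 2020, which is the last day of the notice period.
From Wednesday, Dec 23, 2020, 8 business days (Dec 24, Dec 25, Dec 28, Dec 29, Dec 30, Dec 31, Jan 1, Jan 4, skipping weekends) brings us to Monday, Jan 4, 2021, which is the date on which the replacement obligation becomes due.

Jan 4, 2021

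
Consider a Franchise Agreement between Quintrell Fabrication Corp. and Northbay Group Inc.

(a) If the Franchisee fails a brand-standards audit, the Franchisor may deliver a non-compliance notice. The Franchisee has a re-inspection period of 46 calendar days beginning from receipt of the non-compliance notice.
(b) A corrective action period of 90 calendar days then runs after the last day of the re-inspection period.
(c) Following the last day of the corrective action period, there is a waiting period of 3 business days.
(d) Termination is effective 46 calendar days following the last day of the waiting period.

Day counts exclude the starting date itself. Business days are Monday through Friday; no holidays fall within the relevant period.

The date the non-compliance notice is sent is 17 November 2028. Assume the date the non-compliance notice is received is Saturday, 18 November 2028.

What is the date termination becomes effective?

The last day of the re-inspection period: 18 November 2028 + 46 days = 3 January 2029.
The last day of the corrective action period: 3 January 2029 + 90 days = 3 April 2029.
The last day of the waiting period: counting 3 business days from Tuesday, 3 April 2029 (Apr 4, Apr 5, Apr 6, skipping weekends) reaches Friday, 6 April 2029.
The date termination becomes effective: 6 April 2029 + 46 days = 22 May 2029.

22 May 2029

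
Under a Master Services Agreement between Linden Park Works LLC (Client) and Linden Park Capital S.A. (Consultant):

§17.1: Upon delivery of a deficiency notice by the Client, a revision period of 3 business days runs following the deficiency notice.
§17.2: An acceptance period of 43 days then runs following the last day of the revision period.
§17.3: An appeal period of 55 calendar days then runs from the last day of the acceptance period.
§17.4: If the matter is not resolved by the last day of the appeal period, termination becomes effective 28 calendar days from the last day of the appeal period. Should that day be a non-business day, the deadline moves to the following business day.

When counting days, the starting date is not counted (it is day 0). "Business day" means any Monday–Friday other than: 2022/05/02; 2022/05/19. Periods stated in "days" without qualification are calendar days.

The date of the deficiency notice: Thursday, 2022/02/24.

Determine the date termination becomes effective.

2022/07/05

The last day of the revision period: counting 3 business days from Thursday, 2022/02/24 (Feb 25, Feb 28, Mar 1, skipping weekends) reaches Tuesday, 2022/03/01.
The last day of the acceptance period: 43 calendar days after 2022/03/01 is 2022/04/13.
The last day of the appeal period: 55 calendar days after 2022/04/13 is 2022/06/07.
The date termination becomes effective: 28 calendar days after 2022/06/07 is 2022/07/05. 2022/07/05 is a Tuesday and is not a listed holiday, so no roll-forward applies.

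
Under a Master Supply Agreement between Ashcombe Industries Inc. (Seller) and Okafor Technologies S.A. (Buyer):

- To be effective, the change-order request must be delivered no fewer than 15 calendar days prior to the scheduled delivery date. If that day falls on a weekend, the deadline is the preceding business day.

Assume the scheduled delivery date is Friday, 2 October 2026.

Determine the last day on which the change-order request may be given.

Counting back 15 calendar days from 2 October 2026 gives 17 September 2026. That is a Thursday, so no adjustment is needed.

17 September 2026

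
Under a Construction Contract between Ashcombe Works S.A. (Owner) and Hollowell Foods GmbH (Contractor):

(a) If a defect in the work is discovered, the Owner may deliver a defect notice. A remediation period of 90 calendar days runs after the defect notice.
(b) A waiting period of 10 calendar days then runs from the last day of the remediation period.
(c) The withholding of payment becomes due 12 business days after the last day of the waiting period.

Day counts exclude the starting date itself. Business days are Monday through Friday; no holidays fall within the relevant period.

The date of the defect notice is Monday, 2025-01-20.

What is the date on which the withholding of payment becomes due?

2025-05-16

The last day of the remediation period: 2025-01-20 + 90 days = 2025-04-20.
Adding 10 calendar days to 2025-04-20 gives 2025-04-30, which is the last day of the waiting period.
The date on which the withholding of payment becomes due: counting 12 business days from Wednesday, 2025-04-30 (May 1, May 2, May 5, May 6, …, May 14, May 15, May 16, skipping weekends) reaches Friday, 2025-05-16.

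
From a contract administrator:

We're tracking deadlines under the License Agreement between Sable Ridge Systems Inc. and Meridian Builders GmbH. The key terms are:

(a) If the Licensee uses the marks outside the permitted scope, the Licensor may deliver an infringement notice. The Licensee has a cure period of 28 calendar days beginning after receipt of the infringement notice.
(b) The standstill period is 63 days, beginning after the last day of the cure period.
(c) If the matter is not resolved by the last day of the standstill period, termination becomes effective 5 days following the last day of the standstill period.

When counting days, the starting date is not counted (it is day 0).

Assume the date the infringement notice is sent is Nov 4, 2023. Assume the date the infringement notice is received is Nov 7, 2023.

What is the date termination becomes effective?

Feb 11, 2024

The last day of the cure period: 28 calendar days after Nov 7, 2023 is Dec 5, 2023.
Adding 63 calendar days to Dec 5, 2023 gives Feb 6, 2024, which is the last day of the standstill period.
The date termination becomes effective: 5 calendar days after Feb 6, 2024 is Feb 11, 2024.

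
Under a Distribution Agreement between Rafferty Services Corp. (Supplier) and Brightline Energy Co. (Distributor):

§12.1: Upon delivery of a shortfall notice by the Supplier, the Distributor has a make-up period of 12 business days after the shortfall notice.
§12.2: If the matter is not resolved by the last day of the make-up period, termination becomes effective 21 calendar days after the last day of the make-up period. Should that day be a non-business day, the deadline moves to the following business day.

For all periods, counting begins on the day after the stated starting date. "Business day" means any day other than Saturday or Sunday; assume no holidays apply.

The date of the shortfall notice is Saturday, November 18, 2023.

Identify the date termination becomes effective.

From Saturday, November 18, 2023, 12 business days (Nov 20, Nov 21, Nov 22, Nov 23, …, Dec 1, Dec 4, Dec 5, skipping weekends) brings us to Tuesday, December 5, 2023, which is the last day of the make-up period.
Adding 21 calendar days to December 5, 2023 gives December 26, 2023, which is the date termination becomes effective. December 26, 2023 is a Tuesday, so no roll-forward applies.

December 26, 2023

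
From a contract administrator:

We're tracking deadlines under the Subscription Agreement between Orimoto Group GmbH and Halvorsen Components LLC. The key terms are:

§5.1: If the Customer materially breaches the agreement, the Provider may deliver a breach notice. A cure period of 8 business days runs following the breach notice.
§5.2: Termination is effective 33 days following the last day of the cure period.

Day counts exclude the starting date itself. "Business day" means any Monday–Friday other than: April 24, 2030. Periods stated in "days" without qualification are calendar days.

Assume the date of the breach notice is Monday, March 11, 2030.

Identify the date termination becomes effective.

April 23, 2030

The last day of the cure period: 8 business days after Monday, March 11, 2030, skipping weekends — Mar 12, Mar 13, Mar 14, Mar 15, Mar 18, Mar 19, Mar 20, Mar 21 — lands on Thursday, March 21, 2030.
The date termination becomes effective: 33 calendar days after March 21, 2030 is April 23, 2030.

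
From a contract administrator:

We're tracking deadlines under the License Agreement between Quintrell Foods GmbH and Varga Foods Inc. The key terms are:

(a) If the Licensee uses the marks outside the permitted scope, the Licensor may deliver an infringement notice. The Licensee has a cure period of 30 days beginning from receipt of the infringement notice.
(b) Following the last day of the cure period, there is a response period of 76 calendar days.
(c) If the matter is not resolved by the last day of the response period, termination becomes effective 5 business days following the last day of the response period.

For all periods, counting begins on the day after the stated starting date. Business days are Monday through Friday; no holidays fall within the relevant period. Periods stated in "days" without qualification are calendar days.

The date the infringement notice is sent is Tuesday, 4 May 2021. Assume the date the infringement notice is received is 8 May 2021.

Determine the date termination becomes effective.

27 August 2021

The last day of the cure period: 30 calendar days after 8 May 2021 is 7 June 2021.
Adding 76 calendar days to 7 June 2021 gives 22 August 2021, which is the last day of the response period.
The date termination becomes effective: 5 business days after Sunday, 22 August 2021, skipping weekends — Aug 23, Aug 24, Aug 25, Aug 26, Aug 27 — lands on Friday, 27 August 2021.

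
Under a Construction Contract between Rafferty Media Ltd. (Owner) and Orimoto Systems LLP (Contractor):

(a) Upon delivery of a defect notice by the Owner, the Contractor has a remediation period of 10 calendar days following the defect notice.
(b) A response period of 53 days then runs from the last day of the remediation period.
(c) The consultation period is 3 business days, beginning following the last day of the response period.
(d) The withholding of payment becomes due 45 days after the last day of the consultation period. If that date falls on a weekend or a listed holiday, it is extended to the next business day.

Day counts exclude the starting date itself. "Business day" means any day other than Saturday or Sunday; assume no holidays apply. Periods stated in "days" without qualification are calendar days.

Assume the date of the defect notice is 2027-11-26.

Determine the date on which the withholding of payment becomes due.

The last day of the remediation period: 10 calendar days after 2027-11-26 is 2027-12-06.
The last day of the response period: 2027-12-06 + 53 days = 2028-01-28.
The last day of the consultation period: counting 3 business days from Friday, 2028-01-28 (Jan 31, Feb 1, Feb 2, skipping weekends) reaches Wednesday, 2028-02-02.
Adding 45 calendar days to 2028-02-02 gives 2028-03-18, which is the date on which the withholding of payment becomes due. That falls on a Saturday, so it rolls to the next business day, Monday, 2028-03-20.

2028-03-20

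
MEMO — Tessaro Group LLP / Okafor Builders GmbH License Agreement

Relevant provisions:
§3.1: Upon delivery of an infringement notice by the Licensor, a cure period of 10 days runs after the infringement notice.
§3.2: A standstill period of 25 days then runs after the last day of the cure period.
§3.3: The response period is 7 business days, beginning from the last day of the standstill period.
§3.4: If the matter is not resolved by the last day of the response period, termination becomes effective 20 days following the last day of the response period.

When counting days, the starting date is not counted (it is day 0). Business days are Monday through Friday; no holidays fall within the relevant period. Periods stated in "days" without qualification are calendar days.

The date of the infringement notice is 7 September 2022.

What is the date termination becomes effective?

10 November 2022

The last day of the cure period: 7 September 2022 + 10 days = 17 September 2022.
The last day of the standstill period: 25 calendar days after 17 September 2022 is 12 October 2022.
The last day of the response period: counting 7 business days from Wednesday, 12 October 2022 (Oct 13, Oct 14, Oct 17, Oct 18, Oct 19, Oct 20, Oct 21, skipping weekends) reaches Friday, 21 October 2022.
The date termination becomes effective: 20 calendar days after 21 October 2022 is 10 November 2022.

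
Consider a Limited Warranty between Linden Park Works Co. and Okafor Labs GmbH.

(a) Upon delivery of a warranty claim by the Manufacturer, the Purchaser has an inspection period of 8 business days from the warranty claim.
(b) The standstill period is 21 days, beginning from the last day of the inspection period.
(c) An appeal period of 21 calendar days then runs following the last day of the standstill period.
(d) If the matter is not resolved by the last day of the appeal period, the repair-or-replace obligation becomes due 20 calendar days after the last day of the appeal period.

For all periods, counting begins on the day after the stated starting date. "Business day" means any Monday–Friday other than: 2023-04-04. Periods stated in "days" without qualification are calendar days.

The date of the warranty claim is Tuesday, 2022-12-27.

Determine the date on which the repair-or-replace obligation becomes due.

The last day of the inspection period: 8 business days after Tuesday, 2022-12-27, skipping weekends — Dec 28, Dec 29, Dec 30, Jan 2, Jan 3, Jan 4, Jan 5, Jan 6 — lands on Friday, 2023-01-06.
The last day of the standstill period: 2023-01-06 + 21 days = 2023-01-27.
Adding 21 calendar days to 2023-01-27 gives 2023-02-17, which is the last day of the appeal period.
The date on which the repair-or-replace obligation becomes due: 20 calendar days after 2023-02-17 is 2023-03-09.

2023-03-09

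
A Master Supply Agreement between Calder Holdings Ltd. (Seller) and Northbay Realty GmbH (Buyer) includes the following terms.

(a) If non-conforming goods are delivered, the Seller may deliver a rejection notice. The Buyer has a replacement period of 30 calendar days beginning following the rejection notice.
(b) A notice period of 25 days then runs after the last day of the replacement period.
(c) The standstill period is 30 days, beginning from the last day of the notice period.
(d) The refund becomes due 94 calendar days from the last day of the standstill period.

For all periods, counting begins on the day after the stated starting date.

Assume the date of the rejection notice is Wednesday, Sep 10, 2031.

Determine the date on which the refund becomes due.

The last day of the replacement period: Sep 10, 2031 + 30 days = Oct 10, 2031.
The last day of the notice period: Oct 10, 2031 + 25 days = Nov 4, 2031.
The last day of the standstill period: Nov 4, 2031 + 30 days = Dec 4, 2031.
Adding 94 calendar days to Dec 4, 2031 gives Mar 7, 2032, which is the date on which the refund becomes due.

Mar 7, 2032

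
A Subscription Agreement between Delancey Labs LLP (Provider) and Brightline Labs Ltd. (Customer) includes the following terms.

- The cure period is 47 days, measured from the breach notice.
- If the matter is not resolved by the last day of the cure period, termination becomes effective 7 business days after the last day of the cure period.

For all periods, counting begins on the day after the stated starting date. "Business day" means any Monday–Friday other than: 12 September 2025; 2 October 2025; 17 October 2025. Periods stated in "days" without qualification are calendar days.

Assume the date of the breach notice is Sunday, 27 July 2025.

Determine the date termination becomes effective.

Adding 47 calendar days to 27 July 2025 gives 12 September 2025, which is the last day of the cure period.
The date termination becomes effective: 7 business days after Friday, 12 September 2025, skipping weekends — Sep 15, Sep 16, Sep 17, Sep 18, Sep 19, Sep 22, Sep 23 — lands on Tuesday, 23 September 2025.

23 September 2025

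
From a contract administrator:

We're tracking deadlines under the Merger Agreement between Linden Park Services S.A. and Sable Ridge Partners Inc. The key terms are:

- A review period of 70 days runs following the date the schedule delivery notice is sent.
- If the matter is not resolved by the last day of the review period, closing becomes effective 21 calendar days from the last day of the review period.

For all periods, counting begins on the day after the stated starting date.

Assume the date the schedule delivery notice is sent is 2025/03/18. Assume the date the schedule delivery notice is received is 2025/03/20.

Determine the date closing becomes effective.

The last day of the review period: 2025/03/18 + 70 days = 2025/05/27.
The date closing becomes effective: 21 calendar days after 2025/05/27 is 2025/06/17.

2025/06/17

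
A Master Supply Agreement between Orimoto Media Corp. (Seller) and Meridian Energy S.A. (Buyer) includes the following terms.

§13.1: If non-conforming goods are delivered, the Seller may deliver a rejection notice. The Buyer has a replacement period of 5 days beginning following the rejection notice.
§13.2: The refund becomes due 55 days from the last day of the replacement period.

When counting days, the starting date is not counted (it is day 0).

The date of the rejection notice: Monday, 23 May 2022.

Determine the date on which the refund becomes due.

22 July 2022

Adding 5 calendar days to 23 May 2022 gives 28 May 2022, which is the last day of the replacement period.
The date on which the refund becomes due: 55 calendar days after 28 May 2022 is 22 July 2022.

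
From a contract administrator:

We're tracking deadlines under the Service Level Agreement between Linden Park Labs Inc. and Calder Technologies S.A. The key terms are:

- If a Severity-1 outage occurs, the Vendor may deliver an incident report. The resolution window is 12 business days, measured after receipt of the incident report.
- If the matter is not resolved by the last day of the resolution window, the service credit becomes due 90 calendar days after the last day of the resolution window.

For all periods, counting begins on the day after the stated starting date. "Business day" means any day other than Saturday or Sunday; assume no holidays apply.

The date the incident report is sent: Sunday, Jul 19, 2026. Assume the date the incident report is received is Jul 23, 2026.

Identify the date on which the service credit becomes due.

Nov 8, 2026

From Thursday, Jul 23, 2026, 12 business days (Jul 24, Jul 27, Jul 28, Jul 29, …, Aug 6, Aug 7, Aug 10, skipping weekends) brings us to Monday, Aug 10, 2026, which is the last day of the resolution window.
The date on which the service credit becomes due: Aug 10, 2026 + 90 days = Nov 8, 2026.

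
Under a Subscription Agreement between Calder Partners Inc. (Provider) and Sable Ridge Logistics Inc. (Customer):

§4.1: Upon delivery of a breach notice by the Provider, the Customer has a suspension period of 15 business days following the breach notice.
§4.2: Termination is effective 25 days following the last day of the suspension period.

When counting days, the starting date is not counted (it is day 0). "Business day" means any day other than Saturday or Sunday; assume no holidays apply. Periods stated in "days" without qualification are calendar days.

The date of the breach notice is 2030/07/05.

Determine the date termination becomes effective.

The last day of the suspension period: 15 business days after Friday, 2030/07/05, skipping weekends — Jul 8, Jul 9, Jul 10, Jul 11, …, Jul 24, Jul 25, Jul 26 — lands on Friday, 2030/07/26.
Adding 25 calendar days to 2030/07/26 gives 2030/08/20, which is the date termination becomes effective.

2030/08/20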